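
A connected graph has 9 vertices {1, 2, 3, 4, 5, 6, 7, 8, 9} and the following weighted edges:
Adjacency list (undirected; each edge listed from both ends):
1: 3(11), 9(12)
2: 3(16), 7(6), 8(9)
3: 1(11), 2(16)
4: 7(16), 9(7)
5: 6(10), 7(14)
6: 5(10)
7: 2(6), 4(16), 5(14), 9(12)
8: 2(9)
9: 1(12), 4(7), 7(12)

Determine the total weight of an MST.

81

Grow the tree from 9 using Prim:
Step 1: frontier [4–9 7, 1–9 12, 7–9 12] → take 4–9 (7); add 4.
Step 2: frontier [4–7 16, 1–9 12, 7–9 12] → take 1–9 (12); add 1.
Step 3: frontier [1–3 11, 4–7 16, 7–9 12] → take 1–3 (11); add 3.
Step 4: frontier [2–3 16, 4–7 16, 7–9 12] → take 7–9 (12); add 7.
Step 5: frontier [2–3 16, 2–7 6, 5–7 14] → take 2–7 (6); add 2.
Step 6: frontier [2–8 9, 5–7 14] → take 2–8 (9); add 8.
Step 7: frontier [5–7 14] → take 5–7 (14); add 5.
Step 8: frontier [5–6 10] → take 5–6 (10); add 6.
MST edges: 4–9, 1–9, 1–3, 7–9, 2–7, 2–8, 5–7, 5–6; total weight 7+12+11+12+6+9+14+10 = 81.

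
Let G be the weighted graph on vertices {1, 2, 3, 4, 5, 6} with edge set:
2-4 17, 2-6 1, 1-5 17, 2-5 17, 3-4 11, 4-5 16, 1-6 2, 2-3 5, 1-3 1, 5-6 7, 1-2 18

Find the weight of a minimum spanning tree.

Prim, starting at 2.
Step 1: cheapest edge leaving the tree is 2-6 (1); add 6.
Step 2: cheapest edge leaving the tree is 1-6 (2); add 1.
Step 3: cheapest edge leaving the tree is 1-3 (1); add 3.
Step 4: cheapest edge leaving the tree is 5-6 (7); add 5.
Step 5: cheapest edge leaving the tree is 3-4 (11); add 4.
MST edges: 2-6, 1-6, 1-3, 5-6, 3-4; total weight 1+2+1+7+11 = 22.

22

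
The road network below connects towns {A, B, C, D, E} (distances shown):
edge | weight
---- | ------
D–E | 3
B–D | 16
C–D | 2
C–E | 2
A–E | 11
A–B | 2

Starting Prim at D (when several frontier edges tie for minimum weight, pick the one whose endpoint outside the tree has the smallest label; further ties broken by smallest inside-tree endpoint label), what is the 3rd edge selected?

Grow the tree from D using Prim:
Step 1: frontier [C–D 2, D–E 3, B–D 16] → take C–D (2); add C.
Step 2: frontier [C–E 2, D–E 3, B–D 16] → take C–E (2); add E.
Step 3: frontier [B–D 16, A–E 11] → take A–E (11); add A.
Step 4: frontier [A–B 2, B–D 16] → take A–B (2); add B.
The 3rd edge added is A–E.

A-E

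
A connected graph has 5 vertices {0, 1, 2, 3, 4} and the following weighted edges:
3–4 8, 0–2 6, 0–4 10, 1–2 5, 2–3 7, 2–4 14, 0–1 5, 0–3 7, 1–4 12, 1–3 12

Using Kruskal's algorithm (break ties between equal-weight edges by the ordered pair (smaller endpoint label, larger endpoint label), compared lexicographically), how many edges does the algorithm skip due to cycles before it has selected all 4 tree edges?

2

Kruskal's algorithm — process edges by increasing weight (ties by edge label):
0–1 (5): add — endpoints in different components.
1–2 (5): add — endpoints in different components.
0–2 (6): skip — 0 and 2 already connected.
0–3 (7): add — endpoints in different components.
2–3 (7): skip — 2 and 3 already connected.
3–4 (8): add — endpoints in different components.
Edges rejected before the tree was complete: 2.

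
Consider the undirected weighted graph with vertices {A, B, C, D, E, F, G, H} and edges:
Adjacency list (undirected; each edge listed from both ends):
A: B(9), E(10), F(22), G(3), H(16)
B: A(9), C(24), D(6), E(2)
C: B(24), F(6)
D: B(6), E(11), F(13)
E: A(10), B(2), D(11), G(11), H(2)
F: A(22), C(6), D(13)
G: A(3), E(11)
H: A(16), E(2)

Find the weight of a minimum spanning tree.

Kruskal's algorithm — process edges by increasing weight (ties by edge label):
B—E (2): add — endpoints in different components.
E—H (2): add — endpoints in different components.
A—G (3): add — endpoints in different components.
B—D (6): add — endpoints in different components.
C—F (6): add — endpoints in different components.
A—B (9): add — endpoints in different components.
A—E (10): skip — A and E already connected.
D—E (11): skip — D and E already connected.
E—G (11): skip — E and G already connected.
D—F (13): add — endpoints in different components.
MST edges: B—E, E—H, A—G, B—D, C—F, A—B, D—F; total weight 2+2+3+6+6+9+13 = 41.

41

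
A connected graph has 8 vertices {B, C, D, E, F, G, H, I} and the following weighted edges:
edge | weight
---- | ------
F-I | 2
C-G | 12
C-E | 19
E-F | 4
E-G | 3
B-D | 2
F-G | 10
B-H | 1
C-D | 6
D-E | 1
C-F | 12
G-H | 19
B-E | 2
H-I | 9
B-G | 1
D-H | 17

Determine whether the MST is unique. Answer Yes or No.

No

Sort edges by weight, then run Kruskal:
B-G (1): add — endpoints in different components.
B-H (1): add — endpoints in different components.
D-E (1): add — endpoints in different components.
B-D (2): add — endpoints in different components.
B-E (2): skip — B and E already connected.
F-I (2): add — endpoints in different components.
E-G (3): skip — E and G already connected.
E-F (4): add — endpoints in different components.
C-D (6): add — endpoints in different components.
Non-tree edge B-E has weight 2, equal to the heaviest edge on its tree cycle — swapping gives another MST of the same weight. Not unique.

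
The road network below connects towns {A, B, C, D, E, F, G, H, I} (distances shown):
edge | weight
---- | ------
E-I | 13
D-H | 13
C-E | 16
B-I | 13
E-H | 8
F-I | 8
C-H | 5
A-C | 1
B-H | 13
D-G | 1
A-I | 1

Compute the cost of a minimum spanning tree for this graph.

50

Prim, starting at G.
Step 1: cheapest edge leaving the tree is D-G (1); add D.
Step 2: cheapest edge leaving the tree is D-H (13); add H.
Step 3: cheapest edge leaving the tree is C-H (5); add C.
Step 4: cheapest edge leaving the tree is A-C (1); add A.
Step 5: cheapest edge leaving the tree is A-I (1); add I.
Step 6: cheapest edge leaving the tree is E-H (8); add E.
Step 7: cheapest edge leaving the tree is F-I (8); add F.
Step 8: cheapest edge leaving the tree is B-H (13); add B.
MST edges: D-G, D-H, C-H, A-C, A-I, E-H, F-I, B-H; total weight 1+13+5+1+1+8+8+13 = 50.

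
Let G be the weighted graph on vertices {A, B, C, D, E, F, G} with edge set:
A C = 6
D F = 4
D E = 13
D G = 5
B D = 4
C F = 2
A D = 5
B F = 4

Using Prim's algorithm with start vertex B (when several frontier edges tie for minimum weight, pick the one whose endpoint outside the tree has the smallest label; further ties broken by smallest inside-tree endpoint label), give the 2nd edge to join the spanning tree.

Prim, starting at B.
Step 1: cheapest edge leaving the tree is B D (4); add D.
Step 2: cheapest edge leaving the tree is B F (4); add F.
Step 3: cheapest edge leaving the tree is C F (2); add C.
Step 4: cheapest edge leaving the tree is A D (5); add A.
Step 5: cheapest edge leaving the tree is D G (5); add G.
Step 6: cheapest edge leaving the tree is D E (13); add E.
The 2nd edge added is B F.

B-F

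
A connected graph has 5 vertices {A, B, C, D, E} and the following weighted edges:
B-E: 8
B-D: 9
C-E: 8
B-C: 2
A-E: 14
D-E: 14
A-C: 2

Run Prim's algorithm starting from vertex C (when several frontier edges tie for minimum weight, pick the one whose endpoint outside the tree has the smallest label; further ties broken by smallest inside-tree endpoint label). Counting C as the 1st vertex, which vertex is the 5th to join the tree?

D

Prim's algorithm from C:
Step 1: frontier [A-C 2, B-C 2, C-E 8] → take A-C (2); add A.
Step 2: frontier [A-E 14, B-C 2, C-E 8] → take B-C (2); add B.
Step 3: frontier [A-E 14, B-E 8, B-D 9, C-E 8] → take B-E (8); add E.
Step 4: frontier [B-D 9, D-E 14] → take B-D (9); add D.
Vertex order: C, A, B, E, D. The 5th vertex is D.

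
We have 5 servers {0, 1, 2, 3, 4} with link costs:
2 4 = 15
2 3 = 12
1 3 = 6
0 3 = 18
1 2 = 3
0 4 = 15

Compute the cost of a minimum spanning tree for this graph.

39

Kruskal's algorithm — process edges by increasing weight (ties by edge label):
1 2 (3): add. Components now {0} {1,2} {3} {4}
1 3 (6): add. Components now {0} {1,2,3} {4}
2 3 (12): skip — 2 and 3 already connected.
0 4 (15): add. Components now {0,4} {1,2,3}
2 4 (15): add. Components now {0,1,2,3,4}
MST edges: 1 2, 1 3, 0 4, 2 4; total weight 3+6+15+15 = 39.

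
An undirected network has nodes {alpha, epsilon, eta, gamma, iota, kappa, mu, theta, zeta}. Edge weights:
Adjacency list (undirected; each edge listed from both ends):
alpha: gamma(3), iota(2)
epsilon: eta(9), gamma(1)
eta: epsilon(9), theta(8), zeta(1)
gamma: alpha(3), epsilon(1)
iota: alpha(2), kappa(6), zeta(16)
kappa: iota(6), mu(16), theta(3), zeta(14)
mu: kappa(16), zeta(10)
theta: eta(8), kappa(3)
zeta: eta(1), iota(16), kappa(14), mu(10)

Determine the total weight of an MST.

Grow the tree from epsilon using Prim:
Step 1: frontier [epsilon-gamma 1, epsilon-eta 9] → take epsilon-gamma (1); add gamma.
Step 2: frontier [epsilon-eta 9, alpha-gamma 3] → take alpha-gamma (3); add alpha.
Step 3: frontier [alpha-iota 2, epsilon-eta 9] → take alpha-iota (2); add iota.
Step 4: frontier [epsilon-eta 9, iota-kappa 6, iota-zeta 16] → take iota-kappa (6); add kappa.
Step 5: frontier [epsilon-eta 9, iota-zeta 16, kappa-theta 3, kappa-zeta 14, kappa-mu 16] → take kappa-theta (3); add theta.
Step 6: frontier [epsilon-eta 9, iota-zeta 16, kappa-zeta 14, kappa-mu 16, eta-theta 8] → take eta-theta (8); add eta.
Step 7: frontier [eta-zeta 1, iota-zeta 16, kappa-zeta 14, kappa-mu 16] → take eta-zeta (1); add zeta.
Step 8: frontier [kappa-mu 16, mu-zeta 10] → take mu-zeta (10); add mu.
MST edges: epsilon-gamma, alpha-gamma, alpha-iota, iota-kappa, kappa-theta, eta-theta, eta-zeta, mu-zeta; total weight 1+3+2+6+3+8+1+10 = 34.

34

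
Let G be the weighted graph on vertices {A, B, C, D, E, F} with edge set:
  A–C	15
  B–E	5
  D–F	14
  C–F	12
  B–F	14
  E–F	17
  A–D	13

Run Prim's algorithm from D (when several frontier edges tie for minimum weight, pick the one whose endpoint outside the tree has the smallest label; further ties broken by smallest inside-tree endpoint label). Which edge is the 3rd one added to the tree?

Prim's algorithm from D:
Step 1: frontier [A–D 13, D–F 14] → take A–D (13); add A.
Step 2: frontier [A–C 15, D–F 14] → take D–F (14); add F.
Step 3: frontier [A–C 15, C–F 12, B–F 14, E–F 17] → take C–F (12); add C.
Step 4: frontier [B–F 14, E–F 17] → take B–F (14); add B.
Step 5: frontier [B–E 5, E–F 17] → take B–E (5); add E.
The 3rd edge added is C–F.

C-F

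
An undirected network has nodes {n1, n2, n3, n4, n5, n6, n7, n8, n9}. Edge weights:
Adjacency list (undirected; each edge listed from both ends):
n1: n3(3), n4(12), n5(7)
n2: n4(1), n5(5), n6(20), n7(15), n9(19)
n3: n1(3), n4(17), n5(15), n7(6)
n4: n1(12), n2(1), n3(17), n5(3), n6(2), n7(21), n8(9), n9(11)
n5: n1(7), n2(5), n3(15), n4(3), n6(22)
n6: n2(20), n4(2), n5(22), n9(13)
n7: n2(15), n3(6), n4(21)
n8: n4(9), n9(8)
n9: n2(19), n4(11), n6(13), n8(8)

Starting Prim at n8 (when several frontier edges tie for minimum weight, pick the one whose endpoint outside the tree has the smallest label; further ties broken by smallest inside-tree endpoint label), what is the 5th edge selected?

Grow the tree from n8 using Prim:
Step 1: cheapest edge leaving the tree is n8–n9 (8); add n9.
Step 2: cheapest edge leaving the tree is n4–n8 (9); add n4.
Step 3: cheapest edge leaving the tree is n2–n4 (1); add n2.
Step 4: cheapest edge leaving the tree is n4–n6 (2); add n6.
Step 5: cheapest edge leaving the tree is n4–n5 (3); add n5.
Step 6: cheapest edge leaving the tree is n1–n5 (7); add n1.
Step 7: cheapest edge leaving the tree is n1–n3 (3); add n3.
Step 8: cheapest edge leaving the tree is n3–n7 (6); add n7.
The 5th edge added is n4–n5.

n4-n5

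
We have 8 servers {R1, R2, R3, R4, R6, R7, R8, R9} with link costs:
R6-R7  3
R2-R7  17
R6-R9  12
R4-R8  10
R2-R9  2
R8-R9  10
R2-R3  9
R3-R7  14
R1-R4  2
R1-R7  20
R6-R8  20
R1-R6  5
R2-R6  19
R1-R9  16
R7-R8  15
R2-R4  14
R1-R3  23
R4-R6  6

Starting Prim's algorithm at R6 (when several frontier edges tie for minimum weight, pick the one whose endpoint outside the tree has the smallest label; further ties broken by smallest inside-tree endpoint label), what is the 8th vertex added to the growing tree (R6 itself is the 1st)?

Prim's algorithm from R6:
Step 1: cheapest edge leaving the tree is R6-R7 (3); add R7.
Step 2: cheapest edge leaving the tree is R1-R6 (5); add R1.
Step 3: cheapest edge leaving the tree is R1-R4 (2); add R4.
Step 4: cheapest edge leaving the tree is R4-R8 (10); add R8.
Step 5: cheapest edge leaving the tree is R8-R9 (10); add R9.
Step 6: cheapest edge leaving the tree is R2-R9 (2); add R2.
Step 7: cheapest edge leaving the tree is R2-R3 (9); add R3.
Vertex order: R6, R7, R1, R4, R8, R9, R2, R3. The 8th vertex is R3.

R3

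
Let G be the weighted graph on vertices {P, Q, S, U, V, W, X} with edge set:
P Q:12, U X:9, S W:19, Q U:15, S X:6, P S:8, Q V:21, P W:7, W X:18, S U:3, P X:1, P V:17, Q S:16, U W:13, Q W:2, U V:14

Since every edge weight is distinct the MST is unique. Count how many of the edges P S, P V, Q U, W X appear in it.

Kruskal: consider edges lightest-first.
P X (1): add. Components now {P,X} {V} {S} {U} {W} {Q}
Q W (2): add. Components now {P,X} {V} {S} {U} {Q,W}
S U (3): add. Components now {P,X} {V} {S,U} {Q,W}
S X (6): add. Components now {P,S,U,X} {V} {Q,W}
P W (7): add. Components now {P,Q,S,U,W,X} {V}
P S (8): skip — S and P already connected.
U X (9): skip — X and U already connected.
P Q (12): skip — P and Q already connected.
U W (13): skip — U and W already connected.
U V (14): add. Components now {P,Q,S,U,V,W,X}
MST edge set: {P X, Q W, S U, S X, P W, U V}.
Of the listed edges, {} are in the MST → 0.

0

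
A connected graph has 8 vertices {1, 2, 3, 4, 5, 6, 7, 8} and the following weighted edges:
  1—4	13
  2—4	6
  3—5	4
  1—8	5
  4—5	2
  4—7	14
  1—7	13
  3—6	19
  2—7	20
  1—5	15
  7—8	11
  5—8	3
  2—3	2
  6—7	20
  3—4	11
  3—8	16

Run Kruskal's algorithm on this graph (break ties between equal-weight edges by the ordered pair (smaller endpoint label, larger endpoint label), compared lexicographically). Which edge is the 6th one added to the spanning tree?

Kruskal's algorithm — process edges by increasing weight (ties by edge label):
2—3 (2): add — endpoints in different components.
4—5 (2): add — endpoints in different components.
5—8 (3): add — endpoints in different components.
3—5 (4): add — endpoints in different components.
1—8 (5): add — endpoints in different components.
2—4 (6): skip — 2 and 4 already connected.
3—4 (11): skip — 3 and 4 already connected.
7—8 (11): add — endpoints in different components.
1—4 (13): skip — 1 and 4 already connected.
1—7 (13): skip — 1 and 7 already connected.
4—7 (14): skip — 4 and 7 already connected.
1—5 (15): skip — 1 and 5 already connected.
3—8 (16): skip — 3 and 8 already connected.
3—6 (19): add — endpoints in different components.
The 6th edge added is 7—8.

7-8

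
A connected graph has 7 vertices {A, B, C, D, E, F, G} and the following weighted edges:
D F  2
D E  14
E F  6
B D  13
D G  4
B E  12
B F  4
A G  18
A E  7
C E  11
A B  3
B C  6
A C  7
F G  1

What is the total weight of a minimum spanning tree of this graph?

Prim's algorithm from E:
Step 1: cheapest edge leaving the tree is E F (6); add F.
Step 2: cheapest edge leaving the tree is F G (1); add G.
Step 3: cheapest edge leaving the tree is D F (2); add D.
Step 4: cheapest edge leaving the tree is B F (4); add B.
Step 5: cheapest edge leaving the tree is A B (3); add A.
Step 6: cheapest edge leaving the tree is B C (6); add C.
MST edges: E F, F G, D F, B F, A B, B C; total weight 6+1+2+4+3+6 = 22.

22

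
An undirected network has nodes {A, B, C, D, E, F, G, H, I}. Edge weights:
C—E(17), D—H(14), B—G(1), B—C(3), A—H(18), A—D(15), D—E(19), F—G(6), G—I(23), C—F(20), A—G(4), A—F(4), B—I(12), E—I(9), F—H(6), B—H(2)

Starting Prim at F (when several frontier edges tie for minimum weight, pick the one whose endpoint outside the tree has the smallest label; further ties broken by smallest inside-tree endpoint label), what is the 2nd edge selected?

Prim, starting at F.
Step 1: cheapest edge leaving the tree is A—F (4); add A.
Step 2: cheapest edge leaving the tree is A—G (4); add G.
Step 3: cheapest edge leaving the tree is B—G (1); add B.
Step 4: cheapest edge leaving the tree is B—H (2); add H.
Step 5: cheapest edge leaving the tree is B—C (3); add C.
Step 6: cheapest edge leaving the tree is B—I (12); add I.
Step 7: cheapest edge leaving the tree is E—I (9); add E.
Step 8: cheapest edge leaving the tree is D—H (14); add D.
The 2nd edge added is A—G.

A-G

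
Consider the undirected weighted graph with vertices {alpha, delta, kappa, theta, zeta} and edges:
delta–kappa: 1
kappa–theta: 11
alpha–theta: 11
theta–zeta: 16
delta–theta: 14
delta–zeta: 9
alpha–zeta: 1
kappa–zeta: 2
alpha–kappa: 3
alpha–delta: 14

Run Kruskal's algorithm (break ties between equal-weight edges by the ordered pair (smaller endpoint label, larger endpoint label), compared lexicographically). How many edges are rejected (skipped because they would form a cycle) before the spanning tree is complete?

Kruskal's algorithm — process edges by increasing weight (ties by edge label):
alpha–zeta (1): add. Components now {delta} {kappa} {theta} {alpha,zeta}
delta–kappa (1): add. Components now {delta,kappa} {theta} {alpha,zeta}
kappa–zeta (2): add. Components now {alpha,delta,kappa,zeta} {theta}
alpha–kappa (3): skip — kappa and alpha already connected.
delta–zeta (9): skip — delta and zeta already connected.
alpha–theta (11): add. Components now {alpha,delta,kappa,theta,zeta}
Edges rejected before the tree was complete: 2.

2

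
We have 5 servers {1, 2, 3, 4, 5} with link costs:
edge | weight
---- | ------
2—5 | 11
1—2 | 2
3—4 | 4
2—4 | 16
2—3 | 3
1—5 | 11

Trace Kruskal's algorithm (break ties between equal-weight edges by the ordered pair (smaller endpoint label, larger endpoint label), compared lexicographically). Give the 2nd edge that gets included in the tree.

Kruskal's algorithm — process edges by increasing weight (ties by edge label):
1—2 (2): add. Components now {1,2} {3} {4} {5}
2—3 (3): add. Components now {1,2,3} {4} {5}
3—4 (4): add. Components now {1,2,3,4} {5}
1—5 (11): add. Components now {1,2,3,4,5}
The 2nd edge added is 2—3.

2-3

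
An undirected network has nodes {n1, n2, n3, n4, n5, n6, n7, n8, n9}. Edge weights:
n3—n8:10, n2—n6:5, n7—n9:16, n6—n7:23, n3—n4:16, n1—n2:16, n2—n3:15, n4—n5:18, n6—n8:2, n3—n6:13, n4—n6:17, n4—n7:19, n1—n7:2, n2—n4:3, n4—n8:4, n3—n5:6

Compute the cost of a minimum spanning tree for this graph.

59

Grow the tree from n4 using Prim:
Step 1: cheapest edge leaving the tree is n2—n4 (3); add n2.
Step 2: cheapest edge leaving the tree is n4—n8 (4); add n8.
Step 3: cheapest edge leaving the tree is n6—n8 (2); add n6.
Step 4: cheapest edge leaving the tree is n3—n8 (10); add n3.
Step 5: cheapest edge leaving the tree is n3—n5 (6); add n5.
Step 6: cheapest edge leaving the tree is n1—n2 (16); add n1.
Step 7: cheapest edge leaving the tree is n1—n7 (2); add n7.
Step 8: cheapest edge leaving the tree is n7—n9 (16); add n9.
MST edges: n2—n4, n4—n8, n6—n8, n3—n8, n3—n5, n1—n2, n1—n7, n7—n9; total weight 3+4+2+10+6+16+2+16 = 59.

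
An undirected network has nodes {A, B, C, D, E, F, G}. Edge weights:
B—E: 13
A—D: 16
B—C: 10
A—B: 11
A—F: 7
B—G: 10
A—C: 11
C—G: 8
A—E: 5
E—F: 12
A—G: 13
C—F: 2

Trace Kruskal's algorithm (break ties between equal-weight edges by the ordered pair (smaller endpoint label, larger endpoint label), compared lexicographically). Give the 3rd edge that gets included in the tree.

Kruskal's algorithm — process edges by increasing weight (ties by edge label):
C—F (2): add — endpoints in different components.
A—E (5): add — endpoints in different components.
A—F (7): add — endpoints in different components.
C—G (8): add — endpoints in different components.
B—C (10): add — endpoints in different components.
B—G (10): skip — B and G already connected.
A—B (11): skip — A and B already connected.
A—C (11): skip — A and C already connected.
E—F (12): skip — E and F already connected.
A—G (13): skip — A and G already connected.
B—E (13): skip — B and E already connected.
A—D (16): add — endpoints in different components.
The 3rd edge added is A—F.

A-F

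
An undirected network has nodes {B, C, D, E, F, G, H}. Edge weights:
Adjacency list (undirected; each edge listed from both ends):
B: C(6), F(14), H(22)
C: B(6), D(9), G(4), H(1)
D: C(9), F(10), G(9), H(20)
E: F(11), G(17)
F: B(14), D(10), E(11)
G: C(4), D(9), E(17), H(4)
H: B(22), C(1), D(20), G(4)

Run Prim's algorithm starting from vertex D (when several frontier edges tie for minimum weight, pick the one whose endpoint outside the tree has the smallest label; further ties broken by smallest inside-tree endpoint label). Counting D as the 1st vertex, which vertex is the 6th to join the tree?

Prim's algorithm from D:
Step 1: cheapest edge leaving the tree is C D (9); add C.
Step 2: cheapest edge leaving the tree is C H (1); add H.
Step 3: cheapest edge leaving the tree is C G (4); add G.
Step 4: cheapest edge leaving the tree is B C (6); add B.
Step 5: cheapest edge leaving the tree is D F (10); add F.
Step 6: cheapest edge leaving the tree is E F (11); add E.
Vertex order: D, C, H, G, B, F, E. The 6th vertex is F.

F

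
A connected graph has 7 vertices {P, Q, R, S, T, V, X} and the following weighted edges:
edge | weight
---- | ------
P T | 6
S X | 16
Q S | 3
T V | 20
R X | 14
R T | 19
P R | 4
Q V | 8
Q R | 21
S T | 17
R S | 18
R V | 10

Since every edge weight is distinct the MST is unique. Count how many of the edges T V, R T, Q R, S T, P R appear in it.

1

Kruskal: consider edges lightest-first.
Q S (3): add. Components now {T} {V} {P} {X} {Q,S} {R}
P R (4): add. Components now {T} {V} {P,R} {X} {Q,S}
P T (6): add. Components now {P,R,T} {V} {X} {Q,S}
Q V (8): add. Components now {P,R,T} {Q,S,V} {X}
R V (10): add. Components now {P,Q,R,S,T,V} {X}
R X (14): add. Components now {P,Q,R,S,T,V,X}
MST edge set: {Q S, P R, P T, Q V, R V, R X}.
Of the listed edges, {P R} are in the MST → 1.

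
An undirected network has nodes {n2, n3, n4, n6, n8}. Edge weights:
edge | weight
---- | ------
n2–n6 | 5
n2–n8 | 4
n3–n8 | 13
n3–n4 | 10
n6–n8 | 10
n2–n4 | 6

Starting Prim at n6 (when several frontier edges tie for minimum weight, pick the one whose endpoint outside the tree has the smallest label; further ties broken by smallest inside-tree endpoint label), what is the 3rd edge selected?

n2-n4

Prim, starting at n6.
Step 1: cheapest edge leaving the tree is n2–n6 (5); add n2.
Step 2: cheapest edge leaving the tree is n2–n8 (4); add n8.
Step 3: cheapest edge leaving the tree is n2–n4 (6); add n4.
Step 4: cheapest edge leaving the tree is n3–n4 (10); add n3.
The 3rd edge added is n2–n4.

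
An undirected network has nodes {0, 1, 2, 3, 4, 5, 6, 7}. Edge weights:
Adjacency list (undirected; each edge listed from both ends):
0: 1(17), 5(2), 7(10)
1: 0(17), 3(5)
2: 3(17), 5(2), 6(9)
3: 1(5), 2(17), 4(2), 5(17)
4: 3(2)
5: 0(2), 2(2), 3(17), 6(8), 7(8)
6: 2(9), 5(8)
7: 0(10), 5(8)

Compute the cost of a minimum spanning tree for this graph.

44

Grow the tree from 6 using Prim:
Step 1: frontier [5-6 8, 2-6 9] → take 5-6 (8); add 5.
Step 2: frontier [0-5 2, 2-5 2, 5-7 8, 3-5 17, 2-6 9] → take 0-5 (2); add 0.
Step 3: frontier [0-7 10, 0-1 17, 2-5 2, 5-7 8, 3-5 17, 2-6 9] → take 2-5 (2); add 2.
Step 4: frontier [0-7 10, 0-1 17, 2-3 17, 5-7 8, 3-5 17] → take 5-7 (8); add 7.
Step 5: frontier [0-1 17, 2-3 17, 3-5 17] → take 0-1 (17); add 1.
Step 6: frontier [1-3 5, 2-3 17, 3-5 17] → take 1-3 (5); add 3.
Step 7: frontier [3-4 2] → take 3-4 (2); add 4.
MST edges: 5-6, 0-5, 2-5, 5-7, 0-1, 1-3, 3-4; total weight 8+2+2+8+17+5+2 = 44.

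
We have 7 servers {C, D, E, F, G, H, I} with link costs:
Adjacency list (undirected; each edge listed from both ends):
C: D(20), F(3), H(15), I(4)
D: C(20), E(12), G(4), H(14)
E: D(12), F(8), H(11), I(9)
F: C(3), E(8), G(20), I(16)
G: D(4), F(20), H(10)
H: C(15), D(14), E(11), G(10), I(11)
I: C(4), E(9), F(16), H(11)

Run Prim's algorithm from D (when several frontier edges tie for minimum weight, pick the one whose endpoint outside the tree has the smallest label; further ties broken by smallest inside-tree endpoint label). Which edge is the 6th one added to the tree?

C-I

Grow the tree from D using Prim:
Step 1: cheapest edge leaving the tree is D-G (4); add G.
Step 2: cheapest edge leaving the tree is G-H (10); add H.
Step 3: cheapest edge leaving the tree is E-H (11); add E.
Step 4: cheapest edge leaving the tree is E-F (8); add F.
Step 5: cheapest edge leaving the tree is C-F (3); add C.
Step 6: cheapest edge leaving the tree is C-I (4); add I.
The 6th edge added is C-I.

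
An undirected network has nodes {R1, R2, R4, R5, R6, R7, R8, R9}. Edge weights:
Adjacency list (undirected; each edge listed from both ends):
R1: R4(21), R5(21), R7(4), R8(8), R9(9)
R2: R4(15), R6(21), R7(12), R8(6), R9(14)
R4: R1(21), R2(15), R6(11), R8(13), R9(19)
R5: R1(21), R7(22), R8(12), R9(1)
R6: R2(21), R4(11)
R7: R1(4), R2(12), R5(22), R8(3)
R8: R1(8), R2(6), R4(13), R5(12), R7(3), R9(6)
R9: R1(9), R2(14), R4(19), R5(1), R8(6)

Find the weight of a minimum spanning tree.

44

Kruskal: consider edges lightest-first.
R5 R9 (1): add — endpoints in different components.
R7 R8 (3): add — endpoints in different components.
R1 R7 (4): add — endpoints in different components.
R2 R8 (6): add — endpoints in different components.
R8 R9 (6): add — endpoints in different components.
R1 R8 (8): skip — R1 and R8 already connected.
R1 R9 (9): skip — R9 and R1 already connected.
R4 R6 (11): add — endpoints in different components.
R2 R7 (12): skip — R7 and R2 already connected.
R5 R8 (12): skip — R5 and R8 already connected.
R4 R8 (13): add — endpoints in different components.
MST edges: R5 R9, R7 R8, R1 R7, R2 R8, R8 R9, R4 R6, R4 R8; total weight 1+3+4+6+6+11+13 = 44.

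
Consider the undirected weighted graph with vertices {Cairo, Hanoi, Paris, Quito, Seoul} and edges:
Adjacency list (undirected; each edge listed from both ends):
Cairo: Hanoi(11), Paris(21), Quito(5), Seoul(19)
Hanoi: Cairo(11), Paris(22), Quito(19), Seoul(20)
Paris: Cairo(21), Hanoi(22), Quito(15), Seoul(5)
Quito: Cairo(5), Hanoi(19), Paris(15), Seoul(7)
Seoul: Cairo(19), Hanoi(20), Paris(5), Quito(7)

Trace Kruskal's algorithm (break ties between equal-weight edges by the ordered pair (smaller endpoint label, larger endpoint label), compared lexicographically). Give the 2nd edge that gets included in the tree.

Paris-Seoul

Kruskal's algorithm — process edges by increasing weight (ties by edge label):
Cairo—Quito (5): add. Components now {Seoul} {Paris} {Cairo,Quito} {Hanoi}
Paris—Seoul (5): add. Components now {Paris,Seoul} {Cairo,Quito} {Hanoi}
Quito—Seoul (7): add. Components now {Cairo,Paris,Quito,Seoul} {Hanoi}
Cairo—Hanoi (11): add. Components now {Cairo,Hanoi,Paris,Quito,Seoul}
The 2nd edge added is Paris—Seoul.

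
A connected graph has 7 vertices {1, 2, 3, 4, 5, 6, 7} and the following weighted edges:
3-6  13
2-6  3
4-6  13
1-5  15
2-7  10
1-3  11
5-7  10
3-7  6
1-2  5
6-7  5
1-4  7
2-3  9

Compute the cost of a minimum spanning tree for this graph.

36

Sort edges by weight, then run Kruskal:
2-6 (3): add. Components now {1} {2,6} {3} {4} {5} {7}
1-2 (5): add. Components now {1,2,6} {3} {4} {5} {7}
6-7 (5): add. Components now {1,2,6,7} {3} {4} {5}
3-7 (6): add. Components now {1,2,3,6,7} {4} {5}
1-4 (7): add. Components now {1,2,3,4,6,7} {5}
2-3 (9): skip — 2 and 3 already connected.
2-7 (10): skip — 2 and 7 already connected.
5-7 (10): add. Components now {1,2,3,4,5,6,7}
MST edges: 2-6, 1-2, 6-7, 3-7, 1-4, 5-7; total weight 3+5+5+6+7+10 = 36.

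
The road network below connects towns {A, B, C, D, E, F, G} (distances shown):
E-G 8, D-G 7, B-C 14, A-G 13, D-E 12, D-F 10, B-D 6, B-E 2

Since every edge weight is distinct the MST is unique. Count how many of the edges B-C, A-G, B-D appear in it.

Kruskal: consider edges lightest-first.
B-E (2): add — endpoints in different components.
B-D (6): add — endpoints in different components.
D-G (7): add — endpoints in different components.
E-G (8): skip — E and G already connected.
D-F (10): add — endpoints in different components.
D-E (12): skip — D and E already connected.
A-G (13): add — endpoints in different components.
B-C (14): add — endpoints in different components.
MST edge set: {B-E, B-D, D-G, D-F, A-G, B-C}.
Of the listed edges, {B-C, A-G, B-D} are in the MST → 3.

3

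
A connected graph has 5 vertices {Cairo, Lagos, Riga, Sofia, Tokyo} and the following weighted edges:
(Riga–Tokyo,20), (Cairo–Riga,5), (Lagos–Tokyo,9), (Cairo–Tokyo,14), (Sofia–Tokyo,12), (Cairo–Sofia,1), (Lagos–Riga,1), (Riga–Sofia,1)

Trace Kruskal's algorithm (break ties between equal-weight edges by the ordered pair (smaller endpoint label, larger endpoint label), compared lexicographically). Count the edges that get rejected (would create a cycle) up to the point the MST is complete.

1

Sort edges by weight, then run Kruskal:
Cairo–Sofia (1): add — endpoints in different components.
Lagos–Riga (1): add — endpoints in different components.
Riga–Sofia (1): add — endpoints in different components.
Cairo–Riga (5): skip — Cairo and Riga already connected.
Lagos–Tokyo (9): add — endpoints in different components.
Edges rejected before the tree was complete: 1.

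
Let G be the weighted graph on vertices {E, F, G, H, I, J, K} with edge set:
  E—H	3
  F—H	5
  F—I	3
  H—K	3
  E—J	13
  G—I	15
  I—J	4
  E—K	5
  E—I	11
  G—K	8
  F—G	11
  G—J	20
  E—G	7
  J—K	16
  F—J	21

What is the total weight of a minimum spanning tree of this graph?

25

Prim, starting at E.
Step 1: cheapest edge leaving the tree is E—H (3); add H.
Step 2: cheapest edge leaving the tree is H—K (3); add K.
Step 3: cheapest edge leaving the tree is F—H (5); add F.
Step 4: cheapest edge leaving the tree is F—I (3); add I.
Step 5: cheapest edge leaving the tree is I—J (4); add J.
Step 6: cheapest edge leaving the tree is E—G (7); add G.
MST edges: E—H, H—K, F—H, F—I, I—J, E—G; total weight 3+3+5+3+4+7 = 25.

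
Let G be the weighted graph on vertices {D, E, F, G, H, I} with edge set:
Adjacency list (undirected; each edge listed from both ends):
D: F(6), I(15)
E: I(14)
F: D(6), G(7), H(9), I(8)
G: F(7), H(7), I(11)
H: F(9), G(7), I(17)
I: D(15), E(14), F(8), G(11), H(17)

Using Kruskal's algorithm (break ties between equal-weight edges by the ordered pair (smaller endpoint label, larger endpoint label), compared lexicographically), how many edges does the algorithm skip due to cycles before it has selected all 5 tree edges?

2

Kruskal: consider edges lightest-first.
D-F (6): add. Components now {D,F} {E} {G} {H} {I}
F-G (7): add. Components now {D,F,G} {E} {H} {I}
G-H (7): add. Components now {D,F,G,H} {E} {I}
F-I (8): add. Components now {D,F,G,H,I} {E}
F-H (9): skip — F and H already connected.
G-I (11): skip — G and I already connected.
E-I (14): add. Components now {D,E,F,G,H,I}
Edges rejected before the tree was complete: 2.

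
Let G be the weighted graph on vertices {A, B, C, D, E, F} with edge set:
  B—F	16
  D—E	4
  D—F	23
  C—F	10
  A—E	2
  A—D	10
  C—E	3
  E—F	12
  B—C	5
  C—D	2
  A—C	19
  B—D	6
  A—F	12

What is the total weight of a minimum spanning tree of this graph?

Grow the tree from B using Prim:
Step 1: frontier [B—C 5, B—D 6, B—F 16] → take B—C (5); add C.
Step 2: frontier [B—D 6, B—F 16, C—D 2, C—E 3, C—F 10, A—C 19] → take C—D (2); add D.
Step 3: frontier [B—F 16, C—E 3, C—F 10, A—C 19, D—E 4, A—D 10, D—F 23] → take C—E (3); add E.
Step 4: frontier [B—F 16, C—F 10, A—C 19, A—D 10, D—F 23, A—E 2, E—F 12] → take A—E (2); add A.
Step 5: frontier [A—F 12, B—F 16, C—F 10, D—F 23, E—F 12] → take C—F (10); add F.
MST edges: B—C, C—D, C—E, A—E, C—F; total weight 5+2+3+2+10 = 22.

22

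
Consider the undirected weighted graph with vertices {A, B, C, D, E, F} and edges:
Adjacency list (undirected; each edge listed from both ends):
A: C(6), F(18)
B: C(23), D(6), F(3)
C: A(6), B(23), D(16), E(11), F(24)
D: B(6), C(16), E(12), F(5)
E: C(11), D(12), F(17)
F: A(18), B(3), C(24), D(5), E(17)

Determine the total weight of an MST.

Prim, starting at C.
Step 1: frontier [A-C 6, C-E 11, C-D 16, B-C 23, C-F 24] → take A-C (6); add A.
Step 2: frontier [A-F 18, C-E 11, C-D 16, B-C 23, C-F 24] → take C-E (11); add E.
Step 3: frontier [A-F 18, C-D 16, B-C 23, C-F 24, D-E 12, E-F 17] → take D-E (12); add D.
Step 4: frontier [A-F 18, B-C 23, C-F 24, D-F 5, B-D 6, E-F 17] → take D-F (5); add F.
Step 5: frontier [B-C 23, B-D 6, B-F 3] → take B-F (3); add B.
MST edges: A-C, C-E, D-E, D-F, B-F; total weight 6+11+12+5+3 = 37.

37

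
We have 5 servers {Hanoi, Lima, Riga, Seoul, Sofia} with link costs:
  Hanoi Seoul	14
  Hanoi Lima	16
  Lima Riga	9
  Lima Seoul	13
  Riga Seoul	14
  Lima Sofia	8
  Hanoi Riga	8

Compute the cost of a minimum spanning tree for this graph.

Prim's algorithm from Riga:
Step 1: cheapest edge leaving the tree is Hanoi Riga (8); add Hanoi.
Step 2: cheapest edge leaving the tree is Lima Riga (9); add Lima.
Step 3: cheapest edge leaving the tree is Lima Sofia (8); add Sofia.
Step 4: cheapest edge leaving the tree is Lima Seoul (13); add Seoul.
MST edges: Hanoi Riga, Lima Riga, Lima Sofia, Lima Seoul; total weight 8+9+8+13 = 38.

38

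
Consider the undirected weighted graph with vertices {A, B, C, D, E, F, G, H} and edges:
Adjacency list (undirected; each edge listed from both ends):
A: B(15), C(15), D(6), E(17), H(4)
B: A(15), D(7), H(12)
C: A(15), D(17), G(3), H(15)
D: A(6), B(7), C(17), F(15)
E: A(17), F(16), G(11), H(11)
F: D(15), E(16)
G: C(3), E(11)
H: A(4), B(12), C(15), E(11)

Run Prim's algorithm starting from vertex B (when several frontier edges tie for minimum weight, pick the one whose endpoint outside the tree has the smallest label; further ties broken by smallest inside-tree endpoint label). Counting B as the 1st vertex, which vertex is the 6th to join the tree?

G

Prim's algorithm from B:
Step 1: cheapest edge leaving the tree is B—D (7); add D.
Step 2: cheapest edge leaving the tree is A—D (6); add A.
Step 3: cheapest edge leaving the tree is A—H (4); add H.
Step 4: cheapest edge leaving the tree is E—H (11); add E.
Step 5: cheapest edge leaving the tree is E—G (11); add G.
Step 6: cheapest edge leaving the tree is C—G (3); add C.
Step 7: cheapest edge leaving the tree is D—F (15); add F.
Vertex order: B, D, A, H, E, G, C, F. The 6th vertex is G.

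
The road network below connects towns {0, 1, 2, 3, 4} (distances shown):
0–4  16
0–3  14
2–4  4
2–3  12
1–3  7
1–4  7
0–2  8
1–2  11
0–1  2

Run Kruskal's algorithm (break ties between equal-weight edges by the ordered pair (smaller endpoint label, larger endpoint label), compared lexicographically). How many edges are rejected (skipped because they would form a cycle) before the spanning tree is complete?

0

Kruskal: consider edges lightest-first.
0–1 (2): add — endpoints in different components.
2–4 (4): add — endpoints in different components.
1–3 (7): add — endpoints in different components.
1–4 (7): add — endpoints in different components.
Edges rejected before the tree was complete: 0.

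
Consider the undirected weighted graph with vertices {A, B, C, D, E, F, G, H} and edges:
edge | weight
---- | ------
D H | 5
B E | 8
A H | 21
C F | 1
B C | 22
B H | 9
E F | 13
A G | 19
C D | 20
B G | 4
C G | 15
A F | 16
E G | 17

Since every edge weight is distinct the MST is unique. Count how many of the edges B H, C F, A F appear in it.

Sort edges by weight, then run Kruskal:
C F (1): add — endpoints in different components.
B G (4): add — endpoints in different components.
D H (5): add — endpoints in different components.
B E (8): add — endpoints in different components.
B H (9): add — endpoints in different components.
E F (13): add — endpoints in different components.
C G (15): skip — C and G already connected.
A F (16): add — endpoints in different components.
MST edge set: {C F, B G, D H, B E, B H, E F, A F}.
Of the listed edges, {B H, C F, A F} are in the MST → 3.

3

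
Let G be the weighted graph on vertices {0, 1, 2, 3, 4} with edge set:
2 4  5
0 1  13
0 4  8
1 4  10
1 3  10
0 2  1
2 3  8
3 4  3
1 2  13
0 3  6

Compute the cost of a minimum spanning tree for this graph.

19

Prim's algorithm from 0:
Step 1: cheapest edge leaving the tree is 0 2 (1); add 2.
Step 2: cheapest edge leaving the tree is 2 4 (5); add 4.
Step 3: cheapest edge leaving the tree is 3 4 (3); add 3.
Step 4: cheapest edge leaving the tree is 1 3 (10); add 1.
MST edges: 0 2, 2 4, 3 4, 1 3; total weight 1+5+3+10 = 19.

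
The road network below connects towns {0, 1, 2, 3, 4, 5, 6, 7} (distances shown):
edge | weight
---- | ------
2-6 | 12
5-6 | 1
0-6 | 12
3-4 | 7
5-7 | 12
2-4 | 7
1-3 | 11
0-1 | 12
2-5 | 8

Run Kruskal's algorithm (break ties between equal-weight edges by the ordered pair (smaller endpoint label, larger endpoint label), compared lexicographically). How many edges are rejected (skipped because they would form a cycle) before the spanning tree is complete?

Kruskal: consider edges lightest-first.
5-6 (1): add — endpoints in different components.
2-4 (7): add — endpoints in different components.
3-4 (7): add — endpoints in different components.
2-5 (8): add — endpoints in different components.
1-3 (11): add — endpoints in different components.
0-1 (12): add — endpoints in different components.
0-6 (12): skip — 0 and 6 already connected.
2-6 (12): skip — 2 and 6 already connected.
5-7 (12): add — endpoints in different components.
Edges rejected before the tree was complete: 2.

2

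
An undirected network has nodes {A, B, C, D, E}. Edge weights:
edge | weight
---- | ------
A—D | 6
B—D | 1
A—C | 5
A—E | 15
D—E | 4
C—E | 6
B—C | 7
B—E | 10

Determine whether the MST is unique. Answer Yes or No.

Sort edges by weight, then run Kruskal:
B—D (1): add. Components now {A} {B,D} {C} {E}
D—E (4): add. Components now {A} {B,D,E} {C}
A—C (5): add. Components now {A,C} {B,D,E}
A—D (6): add. Components now {A,B,C,D,E}
Non-tree edge C—E has weight 6, equal to the heaviest edge on its tree cycle — swapping gives another MST of the same weight. Not unique.

No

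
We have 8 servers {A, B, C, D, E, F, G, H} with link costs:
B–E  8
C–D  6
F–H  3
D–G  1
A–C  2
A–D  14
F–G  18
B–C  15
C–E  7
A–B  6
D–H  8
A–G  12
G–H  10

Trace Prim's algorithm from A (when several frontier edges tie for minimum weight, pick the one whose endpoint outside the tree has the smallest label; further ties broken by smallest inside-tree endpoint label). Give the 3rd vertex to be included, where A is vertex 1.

B

Prim, starting at A.
Step 1: frontier [A–C 2, A–B 6, A–G 12, A–D 14] → take A–C (2); add C.
Step 2: frontier [A–B 6, A–G 12, A–D 14, C–D 6, C–E 7, B–C 15] → take A–B (6); add B.
Step 3: frontier [A–G 12, A–D 14, B–E 8, C–D 6, C–E 7] → take C–D (6); add D.
Step 4: frontier [A–G 12, B–E 8, C–E 7, D–G 1, D–H 8] → take D–G (1); add G.
Step 5: frontier [B–E 8, C–E 7, D–H 8, G–H 10, F–G 18] → take C–E (7); add E.
Step 6: frontier [D–H 8, G–H 10, F–G 18] → take D–H (8); add H.
Step 7: frontier [F–G 18, F–H 3] → take F–H (3); add F.
Vertex order: A, C, B, D, G, E, H, F. The 3rd vertex is B.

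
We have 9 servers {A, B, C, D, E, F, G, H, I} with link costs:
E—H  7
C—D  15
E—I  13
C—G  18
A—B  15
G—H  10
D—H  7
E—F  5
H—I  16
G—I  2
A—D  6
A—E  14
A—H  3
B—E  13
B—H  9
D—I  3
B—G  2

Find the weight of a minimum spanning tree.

Kruskal: consider edges lightest-first.
B—G (2): add — endpoints in different components.
G—I (2): add — endpoints in different components.
A—H (3): add — endpoints in different components.
D—I (3): add — endpoints in different components.
E—F (5): add — endpoints in different components.
A—D (6): add — endpoints in different components.
D—H (7): skip — D and H already connected.
E—H (7): add — endpoints in different components.
B—H (9): skip — B and H already connected.
G—H (10): skip — G and H already connected.
B—E (13): skip — B and E already connected.
E—I (13): skip — E and I already connected.
A—E (14): skip — A and E already connected.
A—B (15): skip — A and B already connected.
C—D (15): add — endpoints in different components.
MST edges: B—G, G—I, A—H, D—I, E—F, A—D, E—H, C—D; total weight 2+2+3+3+5+6+7+15 = 43.

43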